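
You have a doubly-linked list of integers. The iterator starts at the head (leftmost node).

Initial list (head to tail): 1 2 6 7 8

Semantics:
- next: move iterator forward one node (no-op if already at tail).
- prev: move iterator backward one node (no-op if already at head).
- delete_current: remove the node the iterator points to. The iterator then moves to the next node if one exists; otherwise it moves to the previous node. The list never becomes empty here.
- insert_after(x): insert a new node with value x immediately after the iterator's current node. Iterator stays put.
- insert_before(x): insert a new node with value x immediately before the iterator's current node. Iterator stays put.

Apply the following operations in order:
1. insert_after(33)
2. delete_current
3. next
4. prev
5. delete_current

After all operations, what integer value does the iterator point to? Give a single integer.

After 1 (insert_after(33)): list=[1, 33, 2, 6, 7, 8] cursor@1
After 2 (delete_current): list=[33, 2, 6, 7, 8] cursor@33
After 3 (next): list=[33, 2, 6, 7, 8] cursor@2
After 4 (prev): list=[33, 2, 6, 7, 8] cursor@33
After 5 (delete_current): list=[2, 6, 7, 8] cursor@2

Answer: 2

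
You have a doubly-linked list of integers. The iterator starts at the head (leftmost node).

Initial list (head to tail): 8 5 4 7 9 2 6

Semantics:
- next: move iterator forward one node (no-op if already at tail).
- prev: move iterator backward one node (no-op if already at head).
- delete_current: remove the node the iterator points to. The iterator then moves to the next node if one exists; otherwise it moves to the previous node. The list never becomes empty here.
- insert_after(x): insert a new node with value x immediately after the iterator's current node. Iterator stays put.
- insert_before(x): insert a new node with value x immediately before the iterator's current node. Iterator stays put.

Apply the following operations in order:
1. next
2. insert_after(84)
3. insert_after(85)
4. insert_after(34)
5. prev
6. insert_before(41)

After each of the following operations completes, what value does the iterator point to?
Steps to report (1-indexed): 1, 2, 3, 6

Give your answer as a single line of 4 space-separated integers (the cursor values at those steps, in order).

Answer: 5 5 5 8

Derivation:
After 1 (next): list=[8, 5, 4, 7, 9, 2, 6] cursor@5
After 2 (insert_after(84)): list=[8, 5, 84, 4, 7, 9, 2, 6] cursor@5
After 3 (insert_after(85)): list=[8, 5, 85, 84, 4, 7, 9, 2, 6] cursor@5
After 4 (insert_after(34)): list=[8, 5, 34, 85, 84, 4, 7, 9, 2, 6] cursor@5
After 5 (prev): list=[8, 5, 34, 85, 84, 4, 7, 9, 2, 6] cursor@8
After 6 (insert_before(41)): list=[41, 8, 5, 34, 85, 84, 4, 7, 9, 2, 6] cursor@8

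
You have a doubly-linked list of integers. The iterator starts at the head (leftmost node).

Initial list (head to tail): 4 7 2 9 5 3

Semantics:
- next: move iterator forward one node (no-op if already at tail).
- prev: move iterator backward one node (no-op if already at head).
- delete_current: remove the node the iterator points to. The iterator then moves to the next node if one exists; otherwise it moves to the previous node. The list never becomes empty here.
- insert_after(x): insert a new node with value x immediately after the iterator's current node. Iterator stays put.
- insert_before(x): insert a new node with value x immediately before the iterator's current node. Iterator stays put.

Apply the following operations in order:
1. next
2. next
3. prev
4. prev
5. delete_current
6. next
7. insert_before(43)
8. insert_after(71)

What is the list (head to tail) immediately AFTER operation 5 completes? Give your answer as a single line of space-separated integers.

Answer: 7 2 9 5 3

Derivation:
After 1 (next): list=[4, 7, 2, 9, 5, 3] cursor@7
After 2 (next): list=[4, 7, 2, 9, 5, 3] cursor@2
After 3 (prev): list=[4, 7, 2, 9, 5, 3] cursor@7
After 4 (prev): list=[4, 7, 2, 9, 5, 3] cursor@4
After 5 (delete_current): list=[7, 2, 9, 5, 3] cursor@7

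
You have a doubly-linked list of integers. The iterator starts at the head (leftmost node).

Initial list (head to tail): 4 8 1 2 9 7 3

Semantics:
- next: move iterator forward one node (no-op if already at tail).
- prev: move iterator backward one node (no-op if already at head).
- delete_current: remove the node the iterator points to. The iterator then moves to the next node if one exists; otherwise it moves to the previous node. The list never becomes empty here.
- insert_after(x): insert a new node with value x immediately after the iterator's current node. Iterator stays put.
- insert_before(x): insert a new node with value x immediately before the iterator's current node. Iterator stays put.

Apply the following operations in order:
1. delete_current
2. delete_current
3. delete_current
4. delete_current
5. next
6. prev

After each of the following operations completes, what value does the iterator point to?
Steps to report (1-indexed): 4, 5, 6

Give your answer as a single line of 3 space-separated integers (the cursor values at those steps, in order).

After 1 (delete_current): list=[8, 1, 2, 9, 7, 3] cursor@8
After 2 (delete_current): list=[1, 2, 9, 7, 3] cursor@1
After 3 (delete_current): list=[2, 9, 7, 3] cursor@2
After 4 (delete_current): list=[9, 7, 3] cursor@9
After 5 (next): list=[9, 7, 3] cursor@7
After 6 (prev): list=[9, 7, 3] cursor@9

Answer: 9 7 9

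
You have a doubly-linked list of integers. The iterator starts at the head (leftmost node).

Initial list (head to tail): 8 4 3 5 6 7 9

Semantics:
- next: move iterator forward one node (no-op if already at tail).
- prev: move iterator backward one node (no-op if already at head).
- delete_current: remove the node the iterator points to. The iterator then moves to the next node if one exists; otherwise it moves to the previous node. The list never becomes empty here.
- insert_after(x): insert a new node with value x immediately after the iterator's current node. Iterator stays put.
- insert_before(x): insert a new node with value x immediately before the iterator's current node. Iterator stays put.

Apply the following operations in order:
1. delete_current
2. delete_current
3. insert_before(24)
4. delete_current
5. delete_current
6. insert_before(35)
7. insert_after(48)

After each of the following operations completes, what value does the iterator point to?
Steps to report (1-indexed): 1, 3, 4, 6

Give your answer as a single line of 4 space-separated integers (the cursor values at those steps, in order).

Answer: 4 3 5 6

Derivation:
After 1 (delete_current): list=[4, 3, 5, 6, 7, 9] cursor@4
After 2 (delete_current): list=[3, 5, 6, 7, 9] cursor@3
After 3 (insert_before(24)): list=[24, 3, 5, 6, 7, 9] cursor@3
After 4 (delete_current): list=[24, 5, 6, 7, 9] cursor@5
After 5 (delete_current): list=[24, 6, 7, 9] cursor@6
After 6 (insert_before(35)): list=[24, 35, 6, 7, 9] cursor@6
After 7 (insert_after(48)): list=[24, 35, 6, 48, 7, 9] cursor@6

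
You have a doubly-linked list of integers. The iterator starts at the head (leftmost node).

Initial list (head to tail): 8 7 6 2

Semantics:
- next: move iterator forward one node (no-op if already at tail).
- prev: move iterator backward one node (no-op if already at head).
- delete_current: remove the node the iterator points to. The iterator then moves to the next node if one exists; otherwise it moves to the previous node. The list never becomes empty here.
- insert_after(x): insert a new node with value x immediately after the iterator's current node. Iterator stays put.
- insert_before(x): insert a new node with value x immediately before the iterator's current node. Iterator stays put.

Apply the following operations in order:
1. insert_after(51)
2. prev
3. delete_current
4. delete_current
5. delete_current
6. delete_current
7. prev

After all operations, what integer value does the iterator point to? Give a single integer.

After 1 (insert_after(51)): list=[8, 51, 7, 6, 2] cursor@8
After 2 (prev): list=[8, 51, 7, 6, 2] cursor@8
After 3 (delete_current): list=[51, 7, 6, 2] cursor@51
After 4 (delete_current): list=[7, 6, 2] cursor@7
After 5 (delete_current): list=[6, 2] cursor@6
After 6 (delete_current): list=[2] cursor@2
After 7 (prev): list=[2] cursor@2

Answer: 2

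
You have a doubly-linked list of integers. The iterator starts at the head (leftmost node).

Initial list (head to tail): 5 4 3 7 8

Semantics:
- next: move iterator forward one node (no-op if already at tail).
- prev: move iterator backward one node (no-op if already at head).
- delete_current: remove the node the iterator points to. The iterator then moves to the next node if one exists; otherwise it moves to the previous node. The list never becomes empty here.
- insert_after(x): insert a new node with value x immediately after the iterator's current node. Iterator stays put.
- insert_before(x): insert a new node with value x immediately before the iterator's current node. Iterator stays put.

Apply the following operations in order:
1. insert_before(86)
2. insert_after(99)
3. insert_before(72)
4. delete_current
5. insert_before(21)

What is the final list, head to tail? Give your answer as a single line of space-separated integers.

After 1 (insert_before(86)): list=[86, 5, 4, 3, 7, 8] cursor@5
After 2 (insert_after(99)): list=[86, 5, 99, 4, 3, 7, 8] cursor@5
After 3 (insert_before(72)): list=[86, 72, 5, 99, 4, 3, 7, 8] cursor@5
After 4 (delete_current): list=[86, 72, 99, 4, 3, 7, 8] cursor@99
After 5 (insert_before(21)): list=[86, 72, 21, 99, 4, 3, 7, 8] cursor@99

Answer: 86 72 21 99 4 3 7 8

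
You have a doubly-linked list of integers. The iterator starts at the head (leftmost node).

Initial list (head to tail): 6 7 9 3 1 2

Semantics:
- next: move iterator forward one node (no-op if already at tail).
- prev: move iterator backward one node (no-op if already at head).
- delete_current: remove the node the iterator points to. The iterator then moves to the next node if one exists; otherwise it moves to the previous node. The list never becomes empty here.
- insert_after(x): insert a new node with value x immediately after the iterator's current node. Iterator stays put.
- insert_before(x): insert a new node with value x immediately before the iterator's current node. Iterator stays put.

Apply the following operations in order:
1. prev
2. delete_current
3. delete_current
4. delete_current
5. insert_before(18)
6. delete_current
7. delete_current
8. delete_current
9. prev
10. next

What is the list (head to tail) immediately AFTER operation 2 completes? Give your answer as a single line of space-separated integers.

After 1 (prev): list=[6, 7, 9, 3, 1, 2] cursor@6
After 2 (delete_current): list=[7, 9, 3, 1, 2] cursor@7

Answer: 7 9 3 1 2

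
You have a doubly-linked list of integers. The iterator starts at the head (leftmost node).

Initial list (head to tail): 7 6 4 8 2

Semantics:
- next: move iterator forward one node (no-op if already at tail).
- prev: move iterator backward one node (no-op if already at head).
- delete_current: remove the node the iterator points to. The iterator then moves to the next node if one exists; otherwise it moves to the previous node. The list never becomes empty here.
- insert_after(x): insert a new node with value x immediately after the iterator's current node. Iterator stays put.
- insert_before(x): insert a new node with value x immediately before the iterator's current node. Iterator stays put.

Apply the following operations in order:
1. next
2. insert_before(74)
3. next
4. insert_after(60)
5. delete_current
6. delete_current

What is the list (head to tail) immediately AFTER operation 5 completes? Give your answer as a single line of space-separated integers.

Answer: 7 74 6 60 8 2

Derivation:
After 1 (next): list=[7, 6, 4, 8, 2] cursor@6
After 2 (insert_before(74)): list=[7, 74, 6, 4, 8, 2] cursor@6
After 3 (next): list=[7, 74, 6, 4, 8, 2] cursor@4
After 4 (insert_after(60)): list=[7, 74, 6, 4, 60, 8, 2] cursor@4
After 5 (delete_current): list=[7, 74, 6, 60, 8, 2] cursor@60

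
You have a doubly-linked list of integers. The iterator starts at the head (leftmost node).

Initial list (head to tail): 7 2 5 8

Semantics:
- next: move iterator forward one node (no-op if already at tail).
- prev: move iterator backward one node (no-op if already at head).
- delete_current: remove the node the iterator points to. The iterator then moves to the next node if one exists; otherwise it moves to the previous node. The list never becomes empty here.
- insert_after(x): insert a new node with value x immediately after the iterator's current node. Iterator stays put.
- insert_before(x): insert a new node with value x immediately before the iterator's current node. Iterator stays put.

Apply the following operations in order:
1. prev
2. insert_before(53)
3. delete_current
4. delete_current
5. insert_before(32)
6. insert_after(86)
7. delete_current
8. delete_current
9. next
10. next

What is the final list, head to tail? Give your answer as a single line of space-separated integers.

Answer: 53 32 8

Derivation:
After 1 (prev): list=[7, 2, 5, 8] cursor@7
After 2 (insert_before(53)): list=[53, 7, 2, 5, 8] cursor@7
After 3 (delete_current): list=[53, 2, 5, 8] cursor@2
After 4 (delete_current): list=[53, 5, 8] cursor@5
After 5 (insert_before(32)): list=[53, 32, 5, 8] cursor@5
After 6 (insert_after(86)): list=[53, 32, 5, 86, 8] cursor@5
After 7 (delete_current): list=[53, 32, 86, 8] cursor@86
After 8 (delete_current): list=[53, 32, 8] cursor@8
After 9 (next): list=[53, 32, 8] cursor@8
After 10 (next): list=[53, 32, 8] cursor@8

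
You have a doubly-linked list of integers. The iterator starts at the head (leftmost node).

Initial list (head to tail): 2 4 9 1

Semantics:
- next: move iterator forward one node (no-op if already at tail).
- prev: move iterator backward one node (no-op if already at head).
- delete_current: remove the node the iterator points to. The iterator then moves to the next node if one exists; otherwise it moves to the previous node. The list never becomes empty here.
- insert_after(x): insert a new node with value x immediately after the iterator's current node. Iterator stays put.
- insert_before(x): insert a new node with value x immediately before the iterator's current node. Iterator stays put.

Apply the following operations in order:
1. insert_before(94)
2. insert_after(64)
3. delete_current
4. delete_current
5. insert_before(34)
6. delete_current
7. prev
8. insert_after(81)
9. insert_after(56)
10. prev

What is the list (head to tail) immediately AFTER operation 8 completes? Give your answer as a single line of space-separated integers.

After 1 (insert_before(94)): list=[94, 2, 4, 9, 1] cursor@2
After 2 (insert_after(64)): list=[94, 2, 64, 4, 9, 1] cursor@2
After 3 (delete_current): list=[94, 64, 4, 9, 1] cursor@64
After 4 (delete_current): list=[94, 4, 9, 1] cursor@4
After 5 (insert_before(34)): list=[94, 34, 4, 9, 1] cursor@4
After 6 (delete_current): list=[94, 34, 9, 1] cursor@9
After 7 (prev): list=[94, 34, 9, 1] cursor@34
After 8 (insert_after(81)): list=[94, 34, 81, 9, 1] cursor@34

Answer: 94 34 81 9 1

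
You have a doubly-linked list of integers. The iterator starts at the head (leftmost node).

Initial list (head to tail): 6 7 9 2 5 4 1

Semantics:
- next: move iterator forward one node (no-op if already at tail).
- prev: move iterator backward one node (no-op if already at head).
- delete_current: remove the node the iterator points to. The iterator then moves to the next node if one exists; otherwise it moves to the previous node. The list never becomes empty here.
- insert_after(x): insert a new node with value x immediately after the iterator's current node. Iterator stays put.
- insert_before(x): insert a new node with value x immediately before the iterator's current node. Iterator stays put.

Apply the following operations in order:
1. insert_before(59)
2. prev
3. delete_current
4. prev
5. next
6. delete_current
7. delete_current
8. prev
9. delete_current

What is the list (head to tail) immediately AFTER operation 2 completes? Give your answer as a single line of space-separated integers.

After 1 (insert_before(59)): list=[59, 6, 7, 9, 2, 5, 4, 1] cursor@6
After 2 (prev): list=[59, 6, 7, 9, 2, 5, 4, 1] cursor@59

Answer: 59 6 7 9 2 5 4 1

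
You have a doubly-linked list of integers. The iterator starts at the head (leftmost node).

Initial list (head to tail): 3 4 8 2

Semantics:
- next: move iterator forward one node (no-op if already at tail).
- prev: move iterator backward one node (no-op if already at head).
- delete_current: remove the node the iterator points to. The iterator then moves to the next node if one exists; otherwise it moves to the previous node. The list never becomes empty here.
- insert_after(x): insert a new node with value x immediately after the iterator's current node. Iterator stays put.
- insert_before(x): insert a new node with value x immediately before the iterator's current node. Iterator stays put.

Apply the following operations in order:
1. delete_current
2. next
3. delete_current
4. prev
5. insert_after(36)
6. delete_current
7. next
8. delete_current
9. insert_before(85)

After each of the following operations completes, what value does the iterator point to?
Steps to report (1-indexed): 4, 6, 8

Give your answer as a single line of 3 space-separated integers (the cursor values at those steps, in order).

Answer: 4 36 36

Derivation:
After 1 (delete_current): list=[4, 8, 2] cursor@4
After 2 (next): list=[4, 8, 2] cursor@8
After 3 (delete_current): list=[4, 2] cursor@2
After 4 (prev): list=[4, 2] cursor@4
After 5 (insert_after(36)): list=[4, 36, 2] cursor@4
After 6 (delete_current): list=[36, 2] cursor@36
After 7 (next): list=[36, 2] cursor@2
After 8 (delete_current): list=[36] cursor@36
After 9 (insert_before(85)): list=[85, 36] cursor@36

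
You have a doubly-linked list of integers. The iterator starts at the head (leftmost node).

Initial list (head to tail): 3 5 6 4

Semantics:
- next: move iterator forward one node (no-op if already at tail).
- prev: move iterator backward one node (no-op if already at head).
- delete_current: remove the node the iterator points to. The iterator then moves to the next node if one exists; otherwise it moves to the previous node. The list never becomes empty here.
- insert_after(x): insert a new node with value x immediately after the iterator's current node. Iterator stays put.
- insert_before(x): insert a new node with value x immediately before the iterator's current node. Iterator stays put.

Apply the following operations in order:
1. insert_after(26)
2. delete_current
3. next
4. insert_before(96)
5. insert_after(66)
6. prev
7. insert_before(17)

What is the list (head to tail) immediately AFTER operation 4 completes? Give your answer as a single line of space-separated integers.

After 1 (insert_after(26)): list=[3, 26, 5, 6, 4] cursor@3
After 2 (delete_current): list=[26, 5, 6, 4] cursor@26
After 3 (next): list=[26, 5, 6, 4] cursor@5
After 4 (insert_before(96)): list=[26, 96, 5, 6, 4] cursor@5

Answer: 26 96 5 6 4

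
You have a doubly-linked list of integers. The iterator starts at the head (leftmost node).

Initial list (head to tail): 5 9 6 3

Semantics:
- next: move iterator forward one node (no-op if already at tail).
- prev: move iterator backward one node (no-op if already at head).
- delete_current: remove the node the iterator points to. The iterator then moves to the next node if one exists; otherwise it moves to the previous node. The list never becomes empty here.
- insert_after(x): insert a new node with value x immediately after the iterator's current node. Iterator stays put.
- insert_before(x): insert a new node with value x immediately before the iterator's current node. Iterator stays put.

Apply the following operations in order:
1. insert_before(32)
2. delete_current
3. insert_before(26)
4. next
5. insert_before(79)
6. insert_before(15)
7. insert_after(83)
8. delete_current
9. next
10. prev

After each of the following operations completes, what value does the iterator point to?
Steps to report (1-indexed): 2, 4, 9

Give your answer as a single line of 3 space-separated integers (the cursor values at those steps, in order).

Answer: 9 6 3

Derivation:
After 1 (insert_before(32)): list=[32, 5, 9, 6, 3] cursor@5
After 2 (delete_current): list=[32, 9, 6, 3] cursor@9
After 3 (insert_before(26)): list=[32, 26, 9, 6, 3] cursor@9
After 4 (next): list=[32, 26, 9, 6, 3] cursor@6
After 5 (insert_before(79)): list=[32, 26, 9, 79, 6, 3] cursor@6
After 6 (insert_before(15)): list=[32, 26, 9, 79, 15, 6, 3] cursor@6
After 7 (insert_after(83)): list=[32, 26, 9, 79, 15, 6, 83, 3] cursor@6
After 8 (delete_current): list=[32, 26, 9, 79, 15, 83, 3] cursor@83
After 9 (next): list=[32, 26, 9, 79, 15, 83, 3] cursor@3
After 10 (prev): list=[32, 26, 9, 79, 15, 83, 3] cursor@83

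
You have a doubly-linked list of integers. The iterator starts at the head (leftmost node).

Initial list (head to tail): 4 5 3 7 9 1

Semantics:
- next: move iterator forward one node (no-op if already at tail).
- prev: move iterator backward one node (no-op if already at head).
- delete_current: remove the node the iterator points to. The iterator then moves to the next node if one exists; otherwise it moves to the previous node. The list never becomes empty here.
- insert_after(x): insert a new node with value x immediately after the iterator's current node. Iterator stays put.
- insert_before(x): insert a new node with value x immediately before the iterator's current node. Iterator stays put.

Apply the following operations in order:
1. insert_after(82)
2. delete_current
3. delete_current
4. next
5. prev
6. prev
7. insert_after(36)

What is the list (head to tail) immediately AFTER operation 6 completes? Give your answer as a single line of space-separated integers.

Answer: 5 3 7 9 1

Derivation:
After 1 (insert_after(82)): list=[4, 82, 5, 3, 7, 9, 1] cursor@4
After 2 (delete_current): list=[82, 5, 3, 7, 9, 1] cursor@82
After 3 (delete_current): list=[5, 3, 7, 9, 1] cursor@5
After 4 (next): list=[5, 3, 7, 9, 1] cursor@3
After 5 (prev): list=[5, 3, 7, 9, 1] cursor@5
After 6 (prev): list=[5, 3, 7, 9, 1] cursor@5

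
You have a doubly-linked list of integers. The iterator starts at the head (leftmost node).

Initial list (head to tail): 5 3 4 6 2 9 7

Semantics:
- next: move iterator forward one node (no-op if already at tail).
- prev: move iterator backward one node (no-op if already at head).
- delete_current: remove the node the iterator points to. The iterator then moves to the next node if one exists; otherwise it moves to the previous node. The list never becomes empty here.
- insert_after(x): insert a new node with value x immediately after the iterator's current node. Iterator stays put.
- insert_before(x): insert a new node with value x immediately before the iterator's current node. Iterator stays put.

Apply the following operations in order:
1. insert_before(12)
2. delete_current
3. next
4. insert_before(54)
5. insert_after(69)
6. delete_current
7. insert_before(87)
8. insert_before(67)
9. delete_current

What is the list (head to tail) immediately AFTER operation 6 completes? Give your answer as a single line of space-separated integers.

Answer: 12 3 54 69 6 2 9 7

Derivation:
After 1 (insert_before(12)): list=[12, 5, 3, 4, 6, 2, 9, 7] cursor@5
After 2 (delete_current): list=[12, 3, 4, 6, 2, 9, 7] cursor@3
After 3 (next): list=[12, 3, 4, 6, 2, 9, 7] cursor@4
After 4 (insert_before(54)): list=[12, 3, 54, 4, 6, 2, 9, 7] cursor@4
After 5 (insert_after(69)): list=[12, 3, 54, 4, 69, 6, 2, 9, 7] cursor@4
After 6 (delete_current): list=[12, 3, 54, 69, 6, 2, 9, 7] cursor@69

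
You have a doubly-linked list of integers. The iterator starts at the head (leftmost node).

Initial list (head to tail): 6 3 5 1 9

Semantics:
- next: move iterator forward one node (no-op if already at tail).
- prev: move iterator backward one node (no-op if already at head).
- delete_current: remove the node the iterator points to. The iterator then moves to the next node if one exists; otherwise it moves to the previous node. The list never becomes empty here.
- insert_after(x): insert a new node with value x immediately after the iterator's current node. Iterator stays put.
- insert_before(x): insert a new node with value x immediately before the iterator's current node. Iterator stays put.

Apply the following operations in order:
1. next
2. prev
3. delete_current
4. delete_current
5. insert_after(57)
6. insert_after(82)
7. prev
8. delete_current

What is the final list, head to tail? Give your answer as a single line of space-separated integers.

Answer: 82 57 1 9

Derivation:
After 1 (next): list=[6, 3, 5, 1, 9] cursor@3
After 2 (prev): list=[6, 3, 5, 1, 9] cursor@6
After 3 (delete_current): list=[3, 5, 1, 9] cursor@3
After 4 (delete_current): list=[5, 1, 9] cursor@5
After 5 (insert_after(57)): list=[5, 57, 1, 9] cursor@5
After 6 (insert_after(82)): list=[5, 82, 57, 1, 9] cursor@5
After 7 (prev): list=[5, 82, 57, 1, 9] cursor@5
After 8 (delete_current): list=[82, 57, 1, 9] cursor@82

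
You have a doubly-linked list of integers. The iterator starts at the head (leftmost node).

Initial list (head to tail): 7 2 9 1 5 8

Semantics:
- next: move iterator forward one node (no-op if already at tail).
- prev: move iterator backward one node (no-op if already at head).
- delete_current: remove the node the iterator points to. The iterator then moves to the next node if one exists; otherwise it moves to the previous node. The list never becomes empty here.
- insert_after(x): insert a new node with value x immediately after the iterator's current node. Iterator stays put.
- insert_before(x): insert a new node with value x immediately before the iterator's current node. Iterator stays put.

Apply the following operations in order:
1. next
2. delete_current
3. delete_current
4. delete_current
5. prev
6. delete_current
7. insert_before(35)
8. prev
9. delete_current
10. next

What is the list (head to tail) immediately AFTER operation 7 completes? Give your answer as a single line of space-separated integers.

Answer: 35 5 8

Derivation:
After 1 (next): list=[7, 2, 9, 1, 5, 8] cursor@2
After 2 (delete_current): list=[7, 9, 1, 5, 8] cursor@9
After 3 (delete_current): list=[7, 1, 5, 8] cursor@1
After 4 (delete_current): list=[7, 5, 8] cursor@5
After 5 (prev): list=[7, 5, 8] cursor@7
After 6 (delete_current): list=[5, 8] cursor@5
After 7 (insert_before(35)): list=[35, 5, 8] cursor@5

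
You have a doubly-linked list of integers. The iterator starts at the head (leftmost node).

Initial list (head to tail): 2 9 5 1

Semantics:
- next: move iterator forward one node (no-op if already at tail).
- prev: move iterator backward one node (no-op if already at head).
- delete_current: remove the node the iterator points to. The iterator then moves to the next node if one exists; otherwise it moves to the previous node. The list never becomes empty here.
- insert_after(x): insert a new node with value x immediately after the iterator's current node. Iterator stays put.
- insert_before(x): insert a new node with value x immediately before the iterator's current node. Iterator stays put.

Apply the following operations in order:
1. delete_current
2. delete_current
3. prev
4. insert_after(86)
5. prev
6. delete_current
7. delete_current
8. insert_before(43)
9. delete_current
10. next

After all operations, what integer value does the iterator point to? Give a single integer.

After 1 (delete_current): list=[9, 5, 1] cursor@9
After 2 (delete_current): list=[5, 1] cursor@5
After 3 (prev): list=[5, 1] cursor@5
After 4 (insert_after(86)): list=[5, 86, 1] cursor@5
After 5 (prev): list=[5, 86, 1] cursor@5
After 6 (delete_current): list=[86, 1] cursor@86
After 7 (delete_current): list=[1] cursor@1
After 8 (insert_before(43)): list=[43, 1] cursor@1
After 9 (delete_current): list=[43] cursor@43
After 10 (next): list=[43] cursor@43

Answer: 43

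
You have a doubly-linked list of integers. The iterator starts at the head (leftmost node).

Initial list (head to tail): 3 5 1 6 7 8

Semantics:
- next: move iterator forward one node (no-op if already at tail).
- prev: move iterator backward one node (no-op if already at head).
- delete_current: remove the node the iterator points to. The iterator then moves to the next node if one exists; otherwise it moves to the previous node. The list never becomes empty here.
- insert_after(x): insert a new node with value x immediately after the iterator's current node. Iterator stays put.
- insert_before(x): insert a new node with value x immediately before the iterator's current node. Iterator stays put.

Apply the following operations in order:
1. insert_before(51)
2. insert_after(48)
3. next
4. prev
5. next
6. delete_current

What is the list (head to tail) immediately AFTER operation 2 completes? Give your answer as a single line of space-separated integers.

After 1 (insert_before(51)): list=[51, 3, 5, 1, 6, 7, 8] cursor@3
After 2 (insert_after(48)): list=[51, 3, 48, 5, 1, 6, 7, 8] cursor@3

Answer: 51 3 48 5 1 6 7 8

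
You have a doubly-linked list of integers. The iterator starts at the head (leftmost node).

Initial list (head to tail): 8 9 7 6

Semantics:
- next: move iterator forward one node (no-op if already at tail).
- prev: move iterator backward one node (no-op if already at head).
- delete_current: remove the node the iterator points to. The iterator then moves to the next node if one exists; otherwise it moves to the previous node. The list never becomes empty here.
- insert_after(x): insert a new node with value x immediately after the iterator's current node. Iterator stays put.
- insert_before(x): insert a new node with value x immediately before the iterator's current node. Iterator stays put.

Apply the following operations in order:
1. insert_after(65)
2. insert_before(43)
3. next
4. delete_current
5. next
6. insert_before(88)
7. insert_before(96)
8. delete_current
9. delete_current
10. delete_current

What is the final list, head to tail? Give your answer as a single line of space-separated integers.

After 1 (insert_after(65)): list=[8, 65, 9, 7, 6] cursor@8
After 2 (insert_before(43)): list=[43, 8, 65, 9, 7, 6] cursor@8
After 3 (next): list=[43, 8, 65, 9, 7, 6] cursor@65
After 4 (delete_current): list=[43, 8, 9, 7, 6] cursor@9
After 5 (next): list=[43, 8, 9, 7, 6] cursor@7
After 6 (insert_before(88)): list=[43, 8, 9, 88, 7, 6] cursor@7
After 7 (insert_before(96)): list=[43, 8, 9, 88, 96, 7, 6] cursor@7
After 8 (delete_current): list=[43, 8, 9, 88, 96, 6] cursor@6
After 9 (delete_current): list=[43, 8, 9, 88, 96] cursor@96
After 10 (delete_current): list=[43, 8, 9, 88] cursor@88

Answer: 43 8 9 88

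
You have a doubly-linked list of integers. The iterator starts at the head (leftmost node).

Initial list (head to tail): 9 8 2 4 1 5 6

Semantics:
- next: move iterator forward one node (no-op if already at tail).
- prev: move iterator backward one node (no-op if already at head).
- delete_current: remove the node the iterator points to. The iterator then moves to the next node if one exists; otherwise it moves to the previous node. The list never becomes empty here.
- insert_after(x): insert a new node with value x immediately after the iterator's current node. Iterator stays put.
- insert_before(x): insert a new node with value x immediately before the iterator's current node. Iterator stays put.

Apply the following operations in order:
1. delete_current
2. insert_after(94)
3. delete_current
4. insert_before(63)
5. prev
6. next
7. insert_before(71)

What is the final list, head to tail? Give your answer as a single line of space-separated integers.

After 1 (delete_current): list=[8, 2, 4, 1, 5, 6] cursor@8
After 2 (insert_after(94)): list=[8, 94, 2, 4, 1, 5, 6] cursor@8
After 3 (delete_current): list=[94, 2, 4, 1, 5, 6] cursor@94
After 4 (insert_before(63)): list=[63, 94, 2, 4, 1, 5, 6] cursor@94
After 5 (prev): list=[63, 94, 2, 4, 1, 5, 6] cursor@63
After 6 (next): list=[63, 94, 2, 4, 1, 5, 6] cursor@94
After 7 (insert_before(71)): list=[63, 71, 94, 2, 4, 1, 5, 6] cursor@94

Answer: 63 71 94 2 4 1 5 6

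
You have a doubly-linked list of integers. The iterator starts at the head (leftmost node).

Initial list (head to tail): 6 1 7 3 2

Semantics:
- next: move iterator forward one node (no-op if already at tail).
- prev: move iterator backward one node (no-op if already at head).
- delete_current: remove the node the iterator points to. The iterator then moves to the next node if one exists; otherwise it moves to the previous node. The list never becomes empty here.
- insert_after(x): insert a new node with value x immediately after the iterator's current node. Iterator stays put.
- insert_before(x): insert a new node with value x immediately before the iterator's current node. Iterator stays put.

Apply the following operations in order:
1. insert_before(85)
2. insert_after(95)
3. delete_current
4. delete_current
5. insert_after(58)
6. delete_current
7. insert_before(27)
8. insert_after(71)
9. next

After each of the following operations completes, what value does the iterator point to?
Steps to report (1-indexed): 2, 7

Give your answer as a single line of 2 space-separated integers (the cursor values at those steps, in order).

After 1 (insert_before(85)): list=[85, 6, 1, 7, 3, 2] cursor@6
After 2 (insert_after(95)): list=[85, 6, 95, 1, 7, 3, 2] cursor@6
After 3 (delete_current): list=[85, 95, 1, 7, 3, 2] cursor@95
After 4 (delete_current): list=[85, 1, 7, 3, 2] cursor@1
After 5 (insert_after(58)): list=[85, 1, 58, 7, 3, 2] cursor@1
After 6 (delete_current): list=[85, 58, 7, 3, 2] cursor@58
After 7 (insert_before(27)): list=[85, 27, 58, 7, 3, 2] cursor@58
After 8 (insert_after(71)): list=[85, 27, 58, 71, 7, 3, 2] cursor@58
After 9 (next): list=[85, 27, 58, 71, 7, 3, 2] cursor@71

Answer: 6 58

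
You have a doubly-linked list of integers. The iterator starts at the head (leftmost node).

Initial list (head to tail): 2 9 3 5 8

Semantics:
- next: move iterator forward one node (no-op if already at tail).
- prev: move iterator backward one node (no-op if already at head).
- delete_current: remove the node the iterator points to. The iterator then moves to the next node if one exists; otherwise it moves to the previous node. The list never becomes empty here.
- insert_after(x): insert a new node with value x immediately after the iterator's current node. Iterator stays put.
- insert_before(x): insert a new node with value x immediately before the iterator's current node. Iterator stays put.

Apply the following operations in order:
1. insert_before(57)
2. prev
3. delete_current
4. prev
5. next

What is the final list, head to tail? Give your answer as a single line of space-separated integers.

Answer: 2 9 3 5 8

Derivation:
After 1 (insert_before(57)): list=[57, 2, 9, 3, 5, 8] cursor@2
After 2 (prev): list=[57, 2, 9, 3, 5, 8] cursor@57
After 3 (delete_current): list=[2, 9, 3, 5, 8] cursor@2
After 4 (prev): list=[2, 9, 3, 5, 8] cursor@2
After 5 (next): list=[2, 9, 3, 5, 8] cursor@9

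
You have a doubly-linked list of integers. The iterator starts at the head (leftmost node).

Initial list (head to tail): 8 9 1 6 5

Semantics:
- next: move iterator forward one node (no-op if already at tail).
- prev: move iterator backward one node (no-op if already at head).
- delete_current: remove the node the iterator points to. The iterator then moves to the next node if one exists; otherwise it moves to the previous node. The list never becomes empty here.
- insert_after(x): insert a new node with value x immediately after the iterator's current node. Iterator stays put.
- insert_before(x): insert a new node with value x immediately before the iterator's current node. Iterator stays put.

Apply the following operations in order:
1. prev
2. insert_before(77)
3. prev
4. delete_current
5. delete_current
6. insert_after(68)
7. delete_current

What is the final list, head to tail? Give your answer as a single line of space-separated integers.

After 1 (prev): list=[8, 9, 1, 6, 5] cursor@8
After 2 (insert_before(77)): list=[77, 8, 9, 1, 6, 5] cursor@8
After 3 (prev): list=[77, 8, 9, 1, 6, 5] cursor@77
After 4 (delete_current): list=[8, 9, 1, 6, 5] cursor@8
After 5 (delete_current): list=[9, 1, 6, 5] cursor@9
After 6 (insert_after(68)): list=[9, 68, 1, 6, 5] cursor@9
After 7 (delete_current): list=[68, 1, 6, 5] cursor@68

Answer: 68 1 6 5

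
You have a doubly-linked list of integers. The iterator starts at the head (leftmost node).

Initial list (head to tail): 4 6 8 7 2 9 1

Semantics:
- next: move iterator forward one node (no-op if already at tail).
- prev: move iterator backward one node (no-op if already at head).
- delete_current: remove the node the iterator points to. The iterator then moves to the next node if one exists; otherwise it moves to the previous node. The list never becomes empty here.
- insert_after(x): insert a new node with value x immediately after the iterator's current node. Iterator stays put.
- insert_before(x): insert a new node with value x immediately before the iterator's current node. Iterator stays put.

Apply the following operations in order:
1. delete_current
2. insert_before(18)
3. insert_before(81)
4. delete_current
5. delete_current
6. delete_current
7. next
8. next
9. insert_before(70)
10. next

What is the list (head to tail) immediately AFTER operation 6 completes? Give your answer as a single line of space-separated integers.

After 1 (delete_current): list=[6, 8, 7, 2, 9, 1] cursor@6
After 2 (insert_before(18)): list=[18, 6, 8, 7, 2, 9, 1] cursor@6
After 3 (insert_before(81)): list=[18, 81, 6, 8, 7, 2, 9, 1] cursor@6
After 4 (delete_current): list=[18, 81, 8, 7, 2, 9, 1] cursor@8
After 5 (delete_current): list=[18, 81, 7, 2, 9, 1] cursor@7
After 6 (delete_current): list=[18, 81, 2, 9, 1] cursor@2

Answer: 18 81 2 9 1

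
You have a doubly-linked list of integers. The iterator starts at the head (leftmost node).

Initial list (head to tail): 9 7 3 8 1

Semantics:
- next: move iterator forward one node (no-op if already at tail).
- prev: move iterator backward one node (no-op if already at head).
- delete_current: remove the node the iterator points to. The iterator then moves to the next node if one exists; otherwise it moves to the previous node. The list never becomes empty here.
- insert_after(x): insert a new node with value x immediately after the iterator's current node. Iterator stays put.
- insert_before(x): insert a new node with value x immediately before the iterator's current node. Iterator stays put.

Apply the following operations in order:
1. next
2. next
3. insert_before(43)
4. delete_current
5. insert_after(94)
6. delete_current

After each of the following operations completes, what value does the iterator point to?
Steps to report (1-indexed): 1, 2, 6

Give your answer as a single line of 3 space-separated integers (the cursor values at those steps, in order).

After 1 (next): list=[9, 7, 3, 8, 1] cursor@7
After 2 (next): list=[9, 7, 3, 8, 1] cursor@3
After 3 (insert_before(43)): list=[9, 7, 43, 3, 8, 1] cursor@3
After 4 (delete_current): list=[9, 7, 43, 8, 1] cursor@8
After 5 (insert_after(94)): list=[9, 7, 43, 8, 94, 1] cursor@8
After 6 (delete_current): list=[9, 7, 43, 94, 1] cursor@94

Answer: 7 3 94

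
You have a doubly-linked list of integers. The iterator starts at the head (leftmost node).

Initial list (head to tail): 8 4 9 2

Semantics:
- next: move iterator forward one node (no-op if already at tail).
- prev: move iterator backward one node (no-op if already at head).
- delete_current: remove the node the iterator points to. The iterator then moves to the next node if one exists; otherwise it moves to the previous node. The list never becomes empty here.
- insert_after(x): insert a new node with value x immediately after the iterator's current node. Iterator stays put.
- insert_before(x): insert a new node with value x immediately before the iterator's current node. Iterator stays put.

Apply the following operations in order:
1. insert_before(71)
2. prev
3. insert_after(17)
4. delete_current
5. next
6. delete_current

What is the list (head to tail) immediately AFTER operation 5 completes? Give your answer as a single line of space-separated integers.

After 1 (insert_before(71)): list=[71, 8, 4, 9, 2] cursor@8
After 2 (prev): list=[71, 8, 4, 9, 2] cursor@71
After 3 (insert_after(17)): list=[71, 17, 8, 4, 9, 2] cursor@71
After 4 (delete_current): list=[17, 8, 4, 9, 2] cursor@17
After 5 (next): list=[17, 8, 4, 9, 2] cursor@8

Answer: 17 8 4 9 2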